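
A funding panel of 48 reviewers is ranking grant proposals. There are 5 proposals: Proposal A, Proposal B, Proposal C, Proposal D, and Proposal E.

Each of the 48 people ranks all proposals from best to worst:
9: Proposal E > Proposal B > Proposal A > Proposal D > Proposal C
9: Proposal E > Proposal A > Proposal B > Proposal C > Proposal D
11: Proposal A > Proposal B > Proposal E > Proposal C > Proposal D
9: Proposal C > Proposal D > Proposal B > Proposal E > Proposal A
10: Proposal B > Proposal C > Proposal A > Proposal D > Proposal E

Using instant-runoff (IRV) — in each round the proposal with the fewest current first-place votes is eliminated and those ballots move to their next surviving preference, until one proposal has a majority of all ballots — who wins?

Proposal B

Round 1: Proposal A 11, Proposal B 10, Proposal C 9, Proposal D 0, Proposal E 18. Proposal D eliminated.
Round 2: Proposal A 11, Proposal B 10, Proposal C 9, Proposal E 18. Proposal C eliminated.
Round 3: Proposal A 11, Proposal B 19, Proposal E 18. Proposal A eliminated.
Round 4: Proposal B 30, Proposal E 18. Proposal B has a majority (≥25).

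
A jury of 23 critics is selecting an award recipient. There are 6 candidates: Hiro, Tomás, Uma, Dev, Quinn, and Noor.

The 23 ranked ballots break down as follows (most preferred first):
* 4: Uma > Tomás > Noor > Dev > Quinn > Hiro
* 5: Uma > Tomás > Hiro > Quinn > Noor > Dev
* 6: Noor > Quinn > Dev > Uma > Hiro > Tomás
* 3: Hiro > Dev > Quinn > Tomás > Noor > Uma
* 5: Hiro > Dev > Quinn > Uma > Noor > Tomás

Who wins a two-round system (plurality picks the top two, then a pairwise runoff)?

Round 1 first-place votes: Hiro 8, Tomás 0, Uma 9, Dev 0, Quinn 0, Noor 6. Uma and Hiro advance.
Runoff: Uma is ranked above Hiro on 15 ballots, Hiro above Uma on 8.

Uma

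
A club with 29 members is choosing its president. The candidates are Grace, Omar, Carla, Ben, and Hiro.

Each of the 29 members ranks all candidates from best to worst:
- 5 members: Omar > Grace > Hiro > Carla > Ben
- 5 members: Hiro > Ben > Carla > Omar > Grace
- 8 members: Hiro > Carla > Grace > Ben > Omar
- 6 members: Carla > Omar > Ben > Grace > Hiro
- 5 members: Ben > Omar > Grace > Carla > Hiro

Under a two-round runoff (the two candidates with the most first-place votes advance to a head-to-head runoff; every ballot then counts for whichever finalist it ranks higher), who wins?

Round 1 first-place votes: Grace 0, Omar 5, Carla 6, Ben 5, Hiro 13. Hiro and Carla advance.
Runoff: Hiro is ranked above Carla on 18 ballots, Carla above Hiro on 11.

Hiro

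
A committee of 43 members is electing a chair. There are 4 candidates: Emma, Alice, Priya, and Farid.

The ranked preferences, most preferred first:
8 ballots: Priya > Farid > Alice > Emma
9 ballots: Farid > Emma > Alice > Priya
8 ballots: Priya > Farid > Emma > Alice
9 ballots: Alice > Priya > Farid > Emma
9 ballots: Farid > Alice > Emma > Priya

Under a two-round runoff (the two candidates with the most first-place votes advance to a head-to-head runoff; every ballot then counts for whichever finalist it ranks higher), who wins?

Round 1 first-place votes: Emma 0, Alice 9, Priya 16, Farid 18. Farid and Priya advance.
Runoff: Farid is ranked above Priya on 18 ballots, Priya above Farid on 25.

Priya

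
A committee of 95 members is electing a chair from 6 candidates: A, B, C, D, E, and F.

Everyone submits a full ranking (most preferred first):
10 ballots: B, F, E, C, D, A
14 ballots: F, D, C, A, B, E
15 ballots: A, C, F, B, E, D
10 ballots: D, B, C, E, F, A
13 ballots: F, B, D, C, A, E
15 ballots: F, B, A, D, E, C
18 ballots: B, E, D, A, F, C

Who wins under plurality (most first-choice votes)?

F

First-place votes: A 15, B 28, C 0, D 10, E 0, F 42.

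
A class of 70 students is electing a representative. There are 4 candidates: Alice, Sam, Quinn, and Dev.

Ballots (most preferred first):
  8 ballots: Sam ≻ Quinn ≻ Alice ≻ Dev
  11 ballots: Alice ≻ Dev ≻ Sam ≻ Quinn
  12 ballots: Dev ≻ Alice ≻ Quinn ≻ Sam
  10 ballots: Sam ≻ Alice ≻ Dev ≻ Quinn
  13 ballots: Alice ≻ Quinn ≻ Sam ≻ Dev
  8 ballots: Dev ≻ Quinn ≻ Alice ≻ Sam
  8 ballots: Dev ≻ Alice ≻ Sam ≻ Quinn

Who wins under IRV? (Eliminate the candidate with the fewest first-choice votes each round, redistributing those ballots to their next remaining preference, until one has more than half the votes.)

Round 1: Alice 24, Sam 18, Quinn 0, Dev 28. Quinn eliminated.
Round 2: Alice 24, Sam 18, Dev 28. Sam eliminated.
Round 3: Alice 42, Dev 28. Alice has a majority (≥36).

Alice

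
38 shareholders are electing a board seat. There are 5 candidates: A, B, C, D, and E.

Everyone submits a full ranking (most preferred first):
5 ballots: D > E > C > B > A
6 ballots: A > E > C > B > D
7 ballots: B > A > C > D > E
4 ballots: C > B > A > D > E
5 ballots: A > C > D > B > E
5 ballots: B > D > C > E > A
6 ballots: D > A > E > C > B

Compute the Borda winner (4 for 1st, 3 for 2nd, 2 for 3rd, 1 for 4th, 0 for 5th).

A: 5×0 + 6×4 + 7×3 + 4×2 + 5×4 + 5×0 + 6×3 = 91
B: 5×1 + 6×1 + 7×4 + 4×3 + 5×1 + 5×4 + 6×0 = 76
C: 5×2 + 6×2 + 7×2 + 4×4 + 5×3 + 5×2 + 6×1 = 83
D: 5×4 + 6×0 + 7×1 + 4×1 + 5×2 + 5×3 + 6×4 = 80
E: 5×3 + 6×3 + 7×0 + 4×0 + 5×0 + 5×1 + 6×2 = 50

A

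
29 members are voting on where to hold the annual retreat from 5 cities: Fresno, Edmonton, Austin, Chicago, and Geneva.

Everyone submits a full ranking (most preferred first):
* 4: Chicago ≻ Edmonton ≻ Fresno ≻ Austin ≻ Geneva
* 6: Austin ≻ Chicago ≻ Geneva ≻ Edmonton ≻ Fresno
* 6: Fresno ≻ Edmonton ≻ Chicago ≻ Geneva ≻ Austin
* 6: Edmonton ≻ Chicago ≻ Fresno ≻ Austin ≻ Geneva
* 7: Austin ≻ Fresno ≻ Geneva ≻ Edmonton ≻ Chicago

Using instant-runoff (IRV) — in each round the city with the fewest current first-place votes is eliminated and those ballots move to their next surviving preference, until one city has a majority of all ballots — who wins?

Round 1: Fresno 6, Edmonton 6, Austin 13, Chicago 4, Geneva 0. Geneva eliminated.
Round 2: Fresno 6, Edmonton 6, Austin 13, Chicago 4. Chicago eliminated.
Round 3: Fresno 6, Edmonton 10, Austin 13. Fresno eliminated.
Round 4: Edmonton 16, Austin 13. Edmonton has a majority (≥15).

Edmonton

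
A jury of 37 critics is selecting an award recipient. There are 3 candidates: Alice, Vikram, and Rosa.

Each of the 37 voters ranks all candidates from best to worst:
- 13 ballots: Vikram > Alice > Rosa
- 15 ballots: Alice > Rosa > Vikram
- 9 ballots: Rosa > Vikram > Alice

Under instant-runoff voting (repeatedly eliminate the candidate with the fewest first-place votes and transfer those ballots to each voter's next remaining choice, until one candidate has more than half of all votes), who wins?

Vikram

Round 1: Alice 15, Vikram 13, Rosa 9. Rosa eliminated.
Round 2: Alice 15, Vikram 22. Vikram has a majority (≥19).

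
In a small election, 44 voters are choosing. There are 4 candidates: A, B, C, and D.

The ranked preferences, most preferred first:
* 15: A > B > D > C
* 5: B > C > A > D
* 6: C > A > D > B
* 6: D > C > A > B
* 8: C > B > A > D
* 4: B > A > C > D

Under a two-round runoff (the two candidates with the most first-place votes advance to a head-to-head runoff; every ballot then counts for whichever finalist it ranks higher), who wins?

Round 1 first-place votes: A 15, B 9, C 14, D 6. A and C advance.
Runoff: A is ranked above C on 19 ballots, C above A on 25.

C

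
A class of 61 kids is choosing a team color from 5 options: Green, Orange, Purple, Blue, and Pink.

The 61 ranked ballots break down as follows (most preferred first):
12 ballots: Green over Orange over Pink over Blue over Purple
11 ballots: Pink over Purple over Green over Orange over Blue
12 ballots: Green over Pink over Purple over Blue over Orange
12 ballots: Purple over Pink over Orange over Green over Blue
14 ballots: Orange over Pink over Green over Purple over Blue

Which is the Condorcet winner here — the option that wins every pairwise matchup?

Pink vs Green: 37–24
Pink vs Orange: 35–26
Pink vs Purple: 49–12
Pink vs Blue: 61–0
Pink beats every other option.

Pink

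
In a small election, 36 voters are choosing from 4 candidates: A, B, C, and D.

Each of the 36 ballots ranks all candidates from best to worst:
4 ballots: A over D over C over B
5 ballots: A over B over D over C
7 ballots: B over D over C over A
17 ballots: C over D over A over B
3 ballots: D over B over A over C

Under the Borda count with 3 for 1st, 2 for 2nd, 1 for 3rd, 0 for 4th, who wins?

D

A: 4×3 + 5×3 + 7×0 + 17×1 + 3×1 = 47
B: 4×0 + 5×2 + 7×3 + 17×0 + 3×2 = 37
C: 4×1 + 5×0 + 7×1 + 17×3 + 3×0 = 62
D: 4×2 + 5×1 + 7×2 + 17×2 + 3×3 = 70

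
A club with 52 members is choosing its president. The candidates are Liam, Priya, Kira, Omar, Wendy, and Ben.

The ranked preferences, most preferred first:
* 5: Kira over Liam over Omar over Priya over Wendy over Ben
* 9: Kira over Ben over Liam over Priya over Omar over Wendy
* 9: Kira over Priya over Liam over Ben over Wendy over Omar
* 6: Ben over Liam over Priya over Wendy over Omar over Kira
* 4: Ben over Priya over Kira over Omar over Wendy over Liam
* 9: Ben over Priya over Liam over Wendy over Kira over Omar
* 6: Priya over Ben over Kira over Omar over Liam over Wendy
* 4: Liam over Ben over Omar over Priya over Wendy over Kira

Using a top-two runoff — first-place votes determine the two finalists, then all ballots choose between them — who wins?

Ben

Round 1 first-place votes: Liam 4, Priya 6, Kira 23, Omar 0, Wendy 0, Ben 19. Kira and Ben advance.
Runoff: Kira is ranked above Ben on 23 ballots, Ben above Kira on 29.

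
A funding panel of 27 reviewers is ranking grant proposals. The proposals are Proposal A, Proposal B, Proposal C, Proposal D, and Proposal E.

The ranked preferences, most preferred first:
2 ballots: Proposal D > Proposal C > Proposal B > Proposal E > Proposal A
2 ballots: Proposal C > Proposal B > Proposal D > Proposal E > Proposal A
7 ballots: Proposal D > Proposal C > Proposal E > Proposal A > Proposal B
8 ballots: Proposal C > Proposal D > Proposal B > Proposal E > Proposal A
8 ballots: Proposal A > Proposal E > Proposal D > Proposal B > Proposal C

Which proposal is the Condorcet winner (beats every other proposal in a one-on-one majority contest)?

Proposal D vs Proposal A: 19–8
Proposal D vs Proposal B: 25–2
Proposal D vs Proposal C: 17–10
Proposal D vs Proposal E: 19–8
Proposal D beats every other proposal.

Proposal D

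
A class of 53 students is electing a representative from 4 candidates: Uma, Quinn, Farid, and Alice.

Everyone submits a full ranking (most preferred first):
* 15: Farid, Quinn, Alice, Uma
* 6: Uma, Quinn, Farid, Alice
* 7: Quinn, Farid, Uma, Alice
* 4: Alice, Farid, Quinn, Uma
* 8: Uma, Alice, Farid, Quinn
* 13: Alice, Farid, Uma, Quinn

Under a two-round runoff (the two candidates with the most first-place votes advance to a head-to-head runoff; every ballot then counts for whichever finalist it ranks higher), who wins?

Farid

Round 1 first-place votes: Uma 14, Quinn 7, Farid 15, Alice 17. Alice and Farid advance.
Runoff: Alice is ranked above Farid on 25 ballots, Farid above Alice on 28.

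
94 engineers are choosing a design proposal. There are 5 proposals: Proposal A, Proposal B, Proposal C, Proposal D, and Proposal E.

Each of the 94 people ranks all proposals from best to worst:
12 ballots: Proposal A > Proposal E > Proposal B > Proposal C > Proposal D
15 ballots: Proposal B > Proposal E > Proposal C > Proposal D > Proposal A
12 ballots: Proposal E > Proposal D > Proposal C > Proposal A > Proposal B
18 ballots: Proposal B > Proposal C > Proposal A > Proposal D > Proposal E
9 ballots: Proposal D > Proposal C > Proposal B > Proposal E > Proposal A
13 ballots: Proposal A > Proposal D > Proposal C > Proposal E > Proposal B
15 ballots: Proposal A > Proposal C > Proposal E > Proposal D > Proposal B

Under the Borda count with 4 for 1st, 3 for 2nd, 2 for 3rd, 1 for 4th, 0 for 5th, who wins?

Proposal C

Proposal A: 12×4 + 15×0 + 12×1 + 18×2 + 9×0 + 13×4 + 15×4 = 208
Proposal B: 12×2 + 15×4 + 12×0 + 18×4 + 9×2 + 13×0 + 15×0 = 174
Proposal C: 12×1 + 15×2 + 12×2 + 18×3 + 9×3 + 13×2 + 15×3 = 218
Proposal D: 12×0 + 15×1 + 12×3 + 18×1 + 9×4 + 13×3 + 15×1 = 159
Proposal E: 12×3 + 15×3 + 12×4 + 18×0 + 9×1 + 13×1 + 15×2 = 181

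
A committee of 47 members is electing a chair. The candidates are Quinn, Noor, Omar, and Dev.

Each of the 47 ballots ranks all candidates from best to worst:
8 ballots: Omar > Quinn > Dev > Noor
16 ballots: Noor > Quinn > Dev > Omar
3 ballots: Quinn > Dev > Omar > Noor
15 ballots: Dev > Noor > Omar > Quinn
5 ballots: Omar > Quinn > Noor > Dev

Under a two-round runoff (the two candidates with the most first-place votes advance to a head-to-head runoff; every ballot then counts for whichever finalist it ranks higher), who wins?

Round 1 first-place votes: Quinn 3, Noor 16, Omar 13, Dev 15. Noor and Dev advance.
Runoff: Noor is ranked above Dev on 21 ballots, Dev above Noor on 26.

Dev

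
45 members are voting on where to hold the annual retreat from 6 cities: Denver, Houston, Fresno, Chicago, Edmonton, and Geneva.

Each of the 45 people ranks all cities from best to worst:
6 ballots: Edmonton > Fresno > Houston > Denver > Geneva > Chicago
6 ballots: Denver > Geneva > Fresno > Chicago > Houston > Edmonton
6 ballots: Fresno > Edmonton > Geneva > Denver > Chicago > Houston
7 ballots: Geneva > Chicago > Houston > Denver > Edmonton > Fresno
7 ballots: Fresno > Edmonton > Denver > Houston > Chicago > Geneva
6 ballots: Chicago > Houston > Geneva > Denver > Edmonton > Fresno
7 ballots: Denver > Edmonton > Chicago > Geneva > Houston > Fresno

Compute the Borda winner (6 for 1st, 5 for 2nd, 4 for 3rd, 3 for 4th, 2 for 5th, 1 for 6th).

Denver

Denver: 6×3 + 6×6 + 6×3 + 7×3 + 7×4 + 6×3 + 7×6 = 181
Houston: 6×4 + 6×2 + 6×1 + 7×4 + 7×3 + 6×5 + 7×2 = 135
Fresno: 6×5 + 6×4 + 6×6 + 7×1 + 7×6 + 6×1 + 7×1 = 152
Chicago: 6×1 + 6×3 + 6×2 + 7×5 + 7×2 + 6×6 + 7×4 = 149
Edmonton: 6×6 + 6×1 + 6×5 + 7×2 + 7×5 + 6×2 + 7×5 = 168
Geneva: 6×2 + 6×5 + 6×4 + 7×6 + 7×1 + 6×4 + 7×3 = 160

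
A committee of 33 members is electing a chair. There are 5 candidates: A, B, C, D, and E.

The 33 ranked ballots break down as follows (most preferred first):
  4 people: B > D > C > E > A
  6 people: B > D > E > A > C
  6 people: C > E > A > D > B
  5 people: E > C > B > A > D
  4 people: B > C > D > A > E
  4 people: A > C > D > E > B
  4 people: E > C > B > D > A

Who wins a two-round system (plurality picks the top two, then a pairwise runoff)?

E

Round 1 first-place votes: A 4, B 14, C 6, D 0, E 9. B and E advance.
Runoff: B is ranked above E on 14 ballots, E above B on 19.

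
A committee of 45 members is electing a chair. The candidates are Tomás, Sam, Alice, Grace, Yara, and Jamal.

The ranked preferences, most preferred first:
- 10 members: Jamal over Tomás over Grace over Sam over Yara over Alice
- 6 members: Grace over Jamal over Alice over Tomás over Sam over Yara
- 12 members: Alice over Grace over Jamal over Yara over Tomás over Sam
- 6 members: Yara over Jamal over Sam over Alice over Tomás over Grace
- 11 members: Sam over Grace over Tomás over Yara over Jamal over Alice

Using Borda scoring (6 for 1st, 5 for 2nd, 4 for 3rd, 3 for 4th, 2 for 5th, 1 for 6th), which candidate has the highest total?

Grace

Tomás: 10×5 + 6×3 + 12×2 + 6×2 + 11×4 = 148
Sam: 10×3 + 6×2 + 12×1 + 6×4 + 11×6 = 144
Alice: 10×1 + 6×4 + 12×6 + 6×3 + 11×1 = 135
Grace: 10×4 + 6×6 + 12×5 + 6×1 + 11×5 = 197
Yara: 10×2 + 6×1 + 12×3 + 6×6 + 11×3 = 131
Jamal: 10×6 + 6×5 + 12×4 + 6×5 + 11×2 = 190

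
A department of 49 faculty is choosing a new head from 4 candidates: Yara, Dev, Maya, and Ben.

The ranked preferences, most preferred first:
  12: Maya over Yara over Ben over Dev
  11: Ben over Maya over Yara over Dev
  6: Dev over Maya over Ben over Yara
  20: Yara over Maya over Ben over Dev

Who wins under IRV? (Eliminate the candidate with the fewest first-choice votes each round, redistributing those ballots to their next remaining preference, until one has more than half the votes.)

Round 1: Yara 20, Dev 6, Maya 12, Ben 11. Dev eliminated.
Round 2: Yara 20, Maya 18, Ben 11. Ben eliminated.
Round 3: Yara 20, Maya 29. Maya has a majority (≥25).

Maya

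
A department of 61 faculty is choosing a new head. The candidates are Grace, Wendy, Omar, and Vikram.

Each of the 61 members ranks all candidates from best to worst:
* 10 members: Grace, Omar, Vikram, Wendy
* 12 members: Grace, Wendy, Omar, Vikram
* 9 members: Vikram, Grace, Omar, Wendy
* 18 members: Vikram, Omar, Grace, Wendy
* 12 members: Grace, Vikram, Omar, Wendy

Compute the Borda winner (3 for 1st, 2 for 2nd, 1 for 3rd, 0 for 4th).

Grace: 10×3 + 12×3 + 9×2 + 18×1 + 12×3 = 138
Wendy: 10×0 + 12×2 + 9×0 + 18×0 + 12×0 = 24
Omar: 10×2 + 12×1 + 9×1 + 18×2 + 12×1 = 89
Vikram: 10×1 + 12×0 + 9×3 + 18×3 + 12×2 = 115

Grace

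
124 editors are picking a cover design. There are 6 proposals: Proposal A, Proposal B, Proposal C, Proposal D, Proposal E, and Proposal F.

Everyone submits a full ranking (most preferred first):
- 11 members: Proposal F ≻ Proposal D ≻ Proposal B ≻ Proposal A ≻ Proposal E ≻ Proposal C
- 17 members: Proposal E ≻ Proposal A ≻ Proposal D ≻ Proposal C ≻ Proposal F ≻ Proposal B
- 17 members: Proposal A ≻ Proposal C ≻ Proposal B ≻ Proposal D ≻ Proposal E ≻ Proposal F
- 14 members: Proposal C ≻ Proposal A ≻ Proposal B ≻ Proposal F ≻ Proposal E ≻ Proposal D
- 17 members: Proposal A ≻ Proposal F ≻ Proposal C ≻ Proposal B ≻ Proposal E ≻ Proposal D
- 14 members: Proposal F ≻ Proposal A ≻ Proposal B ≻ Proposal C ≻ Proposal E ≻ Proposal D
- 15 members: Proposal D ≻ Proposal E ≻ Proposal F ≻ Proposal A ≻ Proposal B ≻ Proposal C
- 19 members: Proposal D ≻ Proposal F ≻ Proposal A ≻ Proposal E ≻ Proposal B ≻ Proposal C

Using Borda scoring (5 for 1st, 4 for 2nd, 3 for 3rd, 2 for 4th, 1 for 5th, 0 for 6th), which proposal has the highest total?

Proposal A: 11×2 + 17×4 + 17×5 + 14×4 + 17×5 + 14×4 + 15×2 + 19×3 = 459
Proposal B: 11×3 + 17×0 + 17×3 + 14×3 + 17×2 + 14×3 + 15×1 + 19×1 = 236
Proposal C: 11×0 + 17×2 + 17×4 + 14×5 + 17×3 + 14×2 + 15×0 + 19×0 = 251
Proposal D: 11×4 + 17×3 + 17×2 + 14×0 + 17×0 + 14×0 + 15×5 + 19×5 = 299
Proposal E: 11×1 + 17×5 + 17×1 + 14×1 + 17×1 + 14×1 + 15×4 + 19×2 = 256
Proposal F: 11×5 + 17×1 + 17×0 + 14×2 + 17×4 + 14×5 + 15×3 + 19×4 = 359

Proposal A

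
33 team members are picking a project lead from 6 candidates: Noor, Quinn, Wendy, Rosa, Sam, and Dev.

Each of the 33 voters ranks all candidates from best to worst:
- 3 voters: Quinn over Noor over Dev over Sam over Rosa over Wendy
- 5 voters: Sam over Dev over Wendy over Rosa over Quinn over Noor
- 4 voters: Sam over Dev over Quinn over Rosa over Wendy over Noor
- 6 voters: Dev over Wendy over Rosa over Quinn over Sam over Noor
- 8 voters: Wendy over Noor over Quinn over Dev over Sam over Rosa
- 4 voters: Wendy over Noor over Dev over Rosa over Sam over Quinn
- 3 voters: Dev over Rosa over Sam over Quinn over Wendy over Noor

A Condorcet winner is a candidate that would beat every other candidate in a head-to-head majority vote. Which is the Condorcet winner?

Dev vs Noor: 18–15
Dev vs Quinn: 22–11
Dev vs Wendy: 21–12
Dev vs Rosa: 33–0
Dev vs Sam: 24–9
Dev beats every other candidate.

Dev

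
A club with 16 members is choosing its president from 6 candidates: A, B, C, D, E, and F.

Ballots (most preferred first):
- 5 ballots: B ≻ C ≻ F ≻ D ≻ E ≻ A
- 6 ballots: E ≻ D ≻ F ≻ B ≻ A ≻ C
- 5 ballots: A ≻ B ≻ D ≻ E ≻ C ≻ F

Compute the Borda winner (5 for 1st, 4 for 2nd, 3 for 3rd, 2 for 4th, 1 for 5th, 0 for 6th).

B

A: 5×0 + 6×1 + 5×5 = 31
B: 5×5 + 6×2 + 5×4 = 57
C: 5×4 + 6×0 + 5×1 = 25
D: 5×2 + 6×4 + 5×3 = 49
E: 5×1 + 6×5 + 5×2 = 45
F: 5×3 + 6×3 + 5×0 = 33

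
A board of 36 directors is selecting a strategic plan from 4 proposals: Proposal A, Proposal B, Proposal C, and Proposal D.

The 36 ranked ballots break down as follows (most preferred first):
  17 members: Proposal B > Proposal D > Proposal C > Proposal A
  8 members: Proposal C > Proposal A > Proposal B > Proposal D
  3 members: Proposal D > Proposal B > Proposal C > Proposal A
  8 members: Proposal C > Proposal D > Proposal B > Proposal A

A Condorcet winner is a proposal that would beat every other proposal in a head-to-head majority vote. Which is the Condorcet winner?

Proposal B vs Proposal A: 28–8
Proposal B vs Proposal C: 20–16
Proposal B vs Proposal D: 25–11
Proposal B beats every other proposal.

Proposal B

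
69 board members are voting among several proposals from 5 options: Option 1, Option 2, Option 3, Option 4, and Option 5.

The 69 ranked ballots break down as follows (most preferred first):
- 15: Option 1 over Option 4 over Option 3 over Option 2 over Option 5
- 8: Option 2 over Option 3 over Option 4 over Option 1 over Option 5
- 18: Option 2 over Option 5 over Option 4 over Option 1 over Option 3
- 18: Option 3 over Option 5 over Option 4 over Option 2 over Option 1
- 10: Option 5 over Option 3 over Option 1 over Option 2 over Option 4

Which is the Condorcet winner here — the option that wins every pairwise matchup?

Option 3

Option 3 vs Option 1: 36–33
Option 3 vs Option 2: 43–26
Option 3 vs Option 4: 36–33
Option 3 vs Option 5: 41–28
Option 3 beats every other option.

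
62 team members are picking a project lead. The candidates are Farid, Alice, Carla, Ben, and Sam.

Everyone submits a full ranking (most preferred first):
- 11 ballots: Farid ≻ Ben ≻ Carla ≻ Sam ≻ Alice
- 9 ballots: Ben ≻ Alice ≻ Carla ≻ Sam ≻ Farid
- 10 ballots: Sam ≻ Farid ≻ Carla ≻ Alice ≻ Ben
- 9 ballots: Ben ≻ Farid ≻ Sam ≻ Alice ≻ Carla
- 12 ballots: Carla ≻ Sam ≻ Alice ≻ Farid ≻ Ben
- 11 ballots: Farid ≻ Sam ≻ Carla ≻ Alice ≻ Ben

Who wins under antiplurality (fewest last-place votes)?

Last-place votes: Farid 9, Alice 11, Carla 9, Ben 33, Sam 0.

Sam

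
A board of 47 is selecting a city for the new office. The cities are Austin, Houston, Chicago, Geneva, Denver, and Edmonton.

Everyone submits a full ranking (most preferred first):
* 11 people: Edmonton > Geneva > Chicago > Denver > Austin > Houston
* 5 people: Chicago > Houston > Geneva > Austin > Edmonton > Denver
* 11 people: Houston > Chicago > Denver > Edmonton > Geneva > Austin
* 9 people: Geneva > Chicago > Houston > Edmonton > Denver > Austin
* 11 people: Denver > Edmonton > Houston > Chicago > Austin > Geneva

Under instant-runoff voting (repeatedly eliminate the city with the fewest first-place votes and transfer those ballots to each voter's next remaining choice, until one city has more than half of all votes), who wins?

Houston

Round 1: Austin 0, Houston 11, Chicago 5, Geneva 9, Denver 11, Edmonton 11. Austin eliminated.
Round 2: Houston 11, Chicago 5, Geneva 9, Denver 11, Edmonton 11. Chicago eliminated.
Round 3: Houston 16, Geneva 9, Denver 11, Edmonton 11. Geneva eliminated.
Round 4: Houston 25, Denver 11, Edmonton 11. Houston has a majority (≥24).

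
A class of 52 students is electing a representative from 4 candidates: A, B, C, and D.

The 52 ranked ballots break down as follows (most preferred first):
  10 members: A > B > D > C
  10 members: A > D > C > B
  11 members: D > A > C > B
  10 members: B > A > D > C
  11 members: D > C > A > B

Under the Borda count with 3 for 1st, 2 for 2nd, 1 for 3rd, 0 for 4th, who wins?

A

A: 10×3 + 10×3 + 11×2 + 10×2 + 11×1 = 113
B: 10×2 + 10×0 + 11×0 + 10×3 + 11×0 = 50
C: 10×0 + 10×1 + 11×1 + 10×0 + 11×2 = 43
D: 10×1 + 10×2 + 11×3 + 10×1 + 11×3 = 106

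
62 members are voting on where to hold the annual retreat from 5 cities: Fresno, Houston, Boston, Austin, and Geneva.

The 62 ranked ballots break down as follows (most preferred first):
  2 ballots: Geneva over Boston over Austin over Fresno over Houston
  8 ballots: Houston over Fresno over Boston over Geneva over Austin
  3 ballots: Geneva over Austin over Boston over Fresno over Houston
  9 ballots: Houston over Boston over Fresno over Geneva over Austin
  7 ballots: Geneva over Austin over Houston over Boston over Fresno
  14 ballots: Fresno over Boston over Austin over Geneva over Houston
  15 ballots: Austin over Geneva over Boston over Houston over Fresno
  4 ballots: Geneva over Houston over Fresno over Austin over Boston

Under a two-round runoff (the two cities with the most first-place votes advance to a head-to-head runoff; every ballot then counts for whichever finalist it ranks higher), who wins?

Round 1 first-place votes: Fresno 14, Houston 17, Boston 0, Austin 15, Geneva 16. Houston and Geneva advance.
Runoff: Houston is ranked above Geneva on 17 ballots, Geneva above Houston on 45.

Geneva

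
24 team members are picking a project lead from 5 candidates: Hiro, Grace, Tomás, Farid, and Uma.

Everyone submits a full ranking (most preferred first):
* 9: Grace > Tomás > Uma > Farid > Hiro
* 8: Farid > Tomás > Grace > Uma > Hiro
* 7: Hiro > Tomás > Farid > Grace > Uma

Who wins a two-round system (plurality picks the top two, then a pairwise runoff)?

Round 1 first-place votes: Hiro 7, Grace 9, Tomás 0, Farid 8, Uma 0. Grace and Farid advance.
Runoff: Grace is ranked above Farid on 9 ballots, Farid above Grace on 15.

Farid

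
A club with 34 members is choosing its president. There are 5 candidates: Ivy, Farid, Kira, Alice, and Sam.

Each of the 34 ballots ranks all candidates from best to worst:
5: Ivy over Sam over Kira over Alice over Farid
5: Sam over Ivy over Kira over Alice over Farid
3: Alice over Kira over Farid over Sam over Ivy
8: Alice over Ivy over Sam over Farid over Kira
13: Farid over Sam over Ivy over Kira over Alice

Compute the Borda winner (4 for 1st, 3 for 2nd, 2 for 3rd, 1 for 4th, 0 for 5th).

Sam

Ivy: 5×4 + 5×3 + 3×0 + 8×3 + 13×2 = 85
Farid: 5×0 + 5×0 + 3×2 + 8×1 + 13×4 = 66
Kira: 5×2 + 5×2 + 3×3 + 8×0 + 13×1 = 42
Alice: 5×1 + 5×1 + 3×4 + 8×4 + 13×0 = 54
Sam: 5×3 + 5×4 + 3×1 + 8×2 + 13×3 = 93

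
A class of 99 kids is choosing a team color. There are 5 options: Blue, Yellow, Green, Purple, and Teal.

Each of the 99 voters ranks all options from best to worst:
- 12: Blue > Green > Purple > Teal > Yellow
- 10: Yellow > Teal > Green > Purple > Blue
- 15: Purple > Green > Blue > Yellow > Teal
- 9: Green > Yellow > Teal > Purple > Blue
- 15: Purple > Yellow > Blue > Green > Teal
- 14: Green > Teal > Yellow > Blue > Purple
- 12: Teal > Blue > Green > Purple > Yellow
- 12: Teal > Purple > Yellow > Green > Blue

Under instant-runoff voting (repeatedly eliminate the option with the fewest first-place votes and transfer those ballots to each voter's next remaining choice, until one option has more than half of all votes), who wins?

Green

Round 1: Blue 12, Yellow 10, Green 23, Purple 30, Teal 24. Yellow eliminated.
Round 2: Blue 12, Green 23, Purple 30, Teal 34. Blue eliminated.
Round 3: Green 35, Purple 30, Teal 34. Purple eliminated.
Round 4: Green 65, Teal 34. Green has a majority (≥50).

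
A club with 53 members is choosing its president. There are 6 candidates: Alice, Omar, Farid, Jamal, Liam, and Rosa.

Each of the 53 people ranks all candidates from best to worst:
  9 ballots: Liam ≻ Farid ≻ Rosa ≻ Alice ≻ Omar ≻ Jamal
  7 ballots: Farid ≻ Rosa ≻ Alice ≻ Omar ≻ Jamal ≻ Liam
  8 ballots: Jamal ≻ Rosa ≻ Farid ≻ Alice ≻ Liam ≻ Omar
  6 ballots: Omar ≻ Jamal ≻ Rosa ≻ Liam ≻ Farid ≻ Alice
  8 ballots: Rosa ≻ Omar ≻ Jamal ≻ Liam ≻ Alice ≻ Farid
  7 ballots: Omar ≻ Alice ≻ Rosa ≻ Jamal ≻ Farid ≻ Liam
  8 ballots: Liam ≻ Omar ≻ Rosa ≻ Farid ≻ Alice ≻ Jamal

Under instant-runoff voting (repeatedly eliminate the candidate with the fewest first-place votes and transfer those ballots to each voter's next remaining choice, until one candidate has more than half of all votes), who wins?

Round 1: Alice 0, Omar 13, Farid 7, Jamal 8, Liam 17, Rosa 8. Alice eliminated.
Round 2: Omar 13, Farid 7, Jamal 8, Liam 17, Rosa 8. Farid eliminated.
Round 3: Omar 13, Jamal 8, Liam 17, Rosa 15. Jamal eliminated.
Round 4: Omar 13, Liam 17, Rosa 23. Omar eliminated.
Round 5: Liam 17, Rosa 36. Rosa has a majority (≥27).

Rosa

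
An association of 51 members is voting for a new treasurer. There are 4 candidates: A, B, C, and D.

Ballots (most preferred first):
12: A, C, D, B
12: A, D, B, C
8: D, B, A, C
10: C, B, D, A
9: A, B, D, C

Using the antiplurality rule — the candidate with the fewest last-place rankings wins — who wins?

D

Last-place votes: A 10, B 12, C 29, D 0.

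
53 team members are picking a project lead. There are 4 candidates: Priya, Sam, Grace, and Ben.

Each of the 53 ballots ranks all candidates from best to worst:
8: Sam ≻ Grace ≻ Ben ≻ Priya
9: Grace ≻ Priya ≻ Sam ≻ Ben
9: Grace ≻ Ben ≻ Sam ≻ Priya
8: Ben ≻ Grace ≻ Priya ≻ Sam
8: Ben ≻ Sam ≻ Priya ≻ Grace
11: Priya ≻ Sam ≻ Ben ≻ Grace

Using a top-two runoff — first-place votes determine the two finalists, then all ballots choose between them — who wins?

Round 1 first-place votes: Priya 11, Sam 8, Grace 18, Ben 16. Grace and Ben advance.
Runoff: Grace is ranked above Ben on 26 ballots, Ben above Grace on 27.

Ben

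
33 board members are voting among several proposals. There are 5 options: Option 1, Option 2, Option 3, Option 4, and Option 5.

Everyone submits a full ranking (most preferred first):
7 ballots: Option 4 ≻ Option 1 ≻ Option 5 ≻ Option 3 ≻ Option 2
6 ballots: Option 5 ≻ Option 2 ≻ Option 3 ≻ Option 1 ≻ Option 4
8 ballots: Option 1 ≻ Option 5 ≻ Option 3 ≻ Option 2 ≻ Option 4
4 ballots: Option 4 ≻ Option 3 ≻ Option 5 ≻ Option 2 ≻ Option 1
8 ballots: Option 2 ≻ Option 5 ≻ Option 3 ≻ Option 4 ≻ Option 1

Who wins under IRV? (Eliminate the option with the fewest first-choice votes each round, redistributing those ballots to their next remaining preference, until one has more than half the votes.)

Round 1: Option 1 8, Option 2 8, Option 3 0, Option 4 11, Option 5 6. Option 3 eliminated.
Round 2: Option 1 8, Option 2 8, Option 4 11, Option 5 6. Option 5 eliminated.
Round 3: Option 1 8, Option 2 14, Option 4 11. Option 1 eliminated.
Round 4: Option 2 22, Option 4 11. Option 2 has a majority (≥17).

Option 2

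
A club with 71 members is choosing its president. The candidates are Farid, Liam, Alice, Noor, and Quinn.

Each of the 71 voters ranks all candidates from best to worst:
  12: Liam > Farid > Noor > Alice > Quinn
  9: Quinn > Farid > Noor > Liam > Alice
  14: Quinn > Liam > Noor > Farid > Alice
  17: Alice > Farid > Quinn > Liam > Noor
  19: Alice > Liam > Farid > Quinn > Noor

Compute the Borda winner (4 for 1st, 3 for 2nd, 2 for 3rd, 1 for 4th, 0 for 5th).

Farid: 12×3 + 9×3 + 14×1 + 17×3 + 19×2 = 166
Liam: 12×4 + 9×1 + 14×3 + 17×1 + 19×3 = 173
Alice: 12×1 + 9×0 + 14×0 + 17×4 + 19×4 = 156
Noor: 12×2 + 9×2 + 14×2 + 17×0 + 19×0 = 70
Quinn: 12×0 + 9×4 + 14×4 + 17×2 + 19×1 = 145

Liam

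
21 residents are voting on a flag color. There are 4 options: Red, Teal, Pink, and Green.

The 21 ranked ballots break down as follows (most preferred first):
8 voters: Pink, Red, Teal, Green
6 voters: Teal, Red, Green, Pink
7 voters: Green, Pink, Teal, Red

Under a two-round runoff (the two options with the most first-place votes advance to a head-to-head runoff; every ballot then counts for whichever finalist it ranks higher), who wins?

Round 1 first-place votes: Red 0, Teal 6, Pink 8, Green 7. Pink and Green advance.
Runoff: Pink is ranked above Green on 8 ballots, Green above Pink on 13.

Green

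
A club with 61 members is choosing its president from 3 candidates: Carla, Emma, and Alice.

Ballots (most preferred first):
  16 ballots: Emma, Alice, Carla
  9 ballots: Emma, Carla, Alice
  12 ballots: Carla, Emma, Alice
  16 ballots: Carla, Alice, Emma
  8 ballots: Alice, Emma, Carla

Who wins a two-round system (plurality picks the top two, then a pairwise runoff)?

Emma

Round 1 first-place votes: Carla 28, Emma 25, Alice 8. Carla and Emma advance.
Runoff: Carla is ranked above Emma on 28 ballots, Emma above Carla on 33.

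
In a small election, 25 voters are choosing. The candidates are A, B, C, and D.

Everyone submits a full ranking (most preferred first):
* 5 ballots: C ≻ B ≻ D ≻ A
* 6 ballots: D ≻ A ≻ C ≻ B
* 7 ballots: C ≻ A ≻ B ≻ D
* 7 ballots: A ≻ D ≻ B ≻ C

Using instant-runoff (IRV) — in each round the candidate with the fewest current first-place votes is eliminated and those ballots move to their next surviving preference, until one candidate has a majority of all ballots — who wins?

Round 1: A 7, B 0, C 12, D 6. B eliminated.
Round 2: A 7, C 12, D 6. D eliminated.
Round 3: A 13, C 12. A has a majority (≥13).

A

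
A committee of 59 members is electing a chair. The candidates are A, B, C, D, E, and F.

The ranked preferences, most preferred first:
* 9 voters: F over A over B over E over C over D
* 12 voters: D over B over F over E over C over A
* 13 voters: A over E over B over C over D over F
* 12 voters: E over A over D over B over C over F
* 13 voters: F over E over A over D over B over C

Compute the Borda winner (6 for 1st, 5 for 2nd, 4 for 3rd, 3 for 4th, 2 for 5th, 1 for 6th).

E

A: 9×5 + 12×1 + 13×6 + 12×5 + 13×4 = 247
B: 9×4 + 12×5 + 13×4 + 12×3 + 13×2 = 210
C: 9×2 + 12×2 + 13×3 + 12×2 + 13×1 = 118
D: 9×1 + 12×6 + 13×2 + 12×4 + 13×3 = 194
E: 9×3 + 12×3 + 13×5 + 12×6 + 13×5 = 265
F: 9×6 + 12×4 + 13×1 + 12×1 + 13×6 = 205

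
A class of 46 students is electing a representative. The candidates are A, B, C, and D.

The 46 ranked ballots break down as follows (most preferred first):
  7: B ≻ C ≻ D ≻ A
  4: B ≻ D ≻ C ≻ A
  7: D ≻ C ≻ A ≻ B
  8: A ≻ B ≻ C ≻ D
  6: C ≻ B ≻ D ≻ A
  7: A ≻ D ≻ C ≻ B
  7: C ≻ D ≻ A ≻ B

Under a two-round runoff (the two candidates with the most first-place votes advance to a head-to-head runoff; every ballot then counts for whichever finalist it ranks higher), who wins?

C

Round 1 first-place votes: A 15, B 11, C 13, D 7. A and C advance.
Runoff: A is ranked above C on 15 ballots, C above A on 31.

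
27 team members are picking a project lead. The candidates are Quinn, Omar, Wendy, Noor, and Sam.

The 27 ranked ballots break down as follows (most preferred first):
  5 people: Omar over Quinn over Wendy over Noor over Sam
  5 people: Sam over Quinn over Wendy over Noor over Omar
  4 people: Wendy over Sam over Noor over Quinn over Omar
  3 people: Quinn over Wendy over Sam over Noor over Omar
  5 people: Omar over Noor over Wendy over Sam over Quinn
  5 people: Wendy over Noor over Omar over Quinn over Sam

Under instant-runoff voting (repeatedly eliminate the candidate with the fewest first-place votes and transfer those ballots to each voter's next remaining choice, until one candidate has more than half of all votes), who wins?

Wendy

Round 1: Quinn 3, Omar 10, Wendy 9, Noor 0, Sam 5. Noor eliminated.
Round 2: Quinn 3, Omar 10, Wendy 9, Sam 5. Quinn eliminated.
Round 3: Omar 10, Wendy 12, Sam 5. Sam eliminated.
Round 4: Omar 10, Wendy 17. Wendy has a majority (≥14).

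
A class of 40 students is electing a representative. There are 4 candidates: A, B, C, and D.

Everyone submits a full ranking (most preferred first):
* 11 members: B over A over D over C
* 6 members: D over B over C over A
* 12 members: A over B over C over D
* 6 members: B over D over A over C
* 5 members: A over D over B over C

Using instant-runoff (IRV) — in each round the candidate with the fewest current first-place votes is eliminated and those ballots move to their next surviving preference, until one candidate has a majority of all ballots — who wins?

Round 1: A 17, B 17, C 0, D 6. C eliminated.
Round 2: A 17, B 17, D 6. D eliminated.
Round 3: A 17, B 23. B has a majority (≥21).

B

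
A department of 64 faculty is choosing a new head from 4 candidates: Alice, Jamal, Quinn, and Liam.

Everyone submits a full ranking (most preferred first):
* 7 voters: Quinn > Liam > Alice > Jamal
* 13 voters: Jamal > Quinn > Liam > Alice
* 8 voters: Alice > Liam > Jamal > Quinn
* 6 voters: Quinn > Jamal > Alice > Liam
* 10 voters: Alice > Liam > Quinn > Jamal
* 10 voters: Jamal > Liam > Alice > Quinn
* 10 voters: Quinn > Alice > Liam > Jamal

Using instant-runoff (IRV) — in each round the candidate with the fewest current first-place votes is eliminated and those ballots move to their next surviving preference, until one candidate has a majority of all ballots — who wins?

Quinn

Round 1: Alice 18, Jamal 23, Quinn 23, Liam 0. Liam eliminated.
Round 2: Alice 18, Jamal 23, Quinn 23. Alice eliminated.
Round 3: Jamal 31, Quinn 33. Quinn has a majority (≥33).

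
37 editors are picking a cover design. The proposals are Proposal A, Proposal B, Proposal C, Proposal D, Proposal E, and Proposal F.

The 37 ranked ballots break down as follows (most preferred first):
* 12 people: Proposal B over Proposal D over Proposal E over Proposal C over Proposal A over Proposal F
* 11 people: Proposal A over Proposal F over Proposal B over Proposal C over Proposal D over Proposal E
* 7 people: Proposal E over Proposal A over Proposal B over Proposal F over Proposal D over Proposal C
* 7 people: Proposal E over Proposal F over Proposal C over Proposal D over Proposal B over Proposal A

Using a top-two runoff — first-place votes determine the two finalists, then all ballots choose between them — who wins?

Round 1 first-place votes: Proposal A 11, Proposal B 12, Proposal C 0, Proposal D 0, Proposal E 14, Proposal F 0. Proposal E and Proposal B advance.
Runoff: Proposal E is ranked above Proposal B on 14 ballots, Proposal B above Proposal E on 23.

Proposal B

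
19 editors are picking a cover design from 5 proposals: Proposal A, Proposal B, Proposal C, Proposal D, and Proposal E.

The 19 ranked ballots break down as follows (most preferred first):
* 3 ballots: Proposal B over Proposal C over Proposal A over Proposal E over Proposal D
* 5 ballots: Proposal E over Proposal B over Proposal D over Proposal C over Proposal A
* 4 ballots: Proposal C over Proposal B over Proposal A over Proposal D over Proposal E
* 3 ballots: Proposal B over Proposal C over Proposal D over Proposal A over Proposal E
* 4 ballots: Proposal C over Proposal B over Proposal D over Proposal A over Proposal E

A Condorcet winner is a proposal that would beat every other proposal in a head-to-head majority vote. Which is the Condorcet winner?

Proposal B vs Proposal A: 19–0
Proposal B vs Proposal C: 11–8
Proposal B vs Proposal D: 19–0
Proposal B vs Proposal E: 14–5
Proposal B beats every other proposal.

Proposal B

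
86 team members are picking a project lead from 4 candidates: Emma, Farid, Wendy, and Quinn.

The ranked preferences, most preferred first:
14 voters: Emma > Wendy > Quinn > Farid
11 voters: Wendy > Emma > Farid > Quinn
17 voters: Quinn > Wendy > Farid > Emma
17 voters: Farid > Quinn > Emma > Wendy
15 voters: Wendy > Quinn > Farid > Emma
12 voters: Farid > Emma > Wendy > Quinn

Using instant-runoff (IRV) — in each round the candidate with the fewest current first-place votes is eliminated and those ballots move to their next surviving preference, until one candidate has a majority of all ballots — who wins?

Round 1: Emma 14, Farid 29, Wendy 26, Quinn 17. Emma eliminated.
Round 2: Farid 29, Wendy 40, Quinn 17. Quinn eliminated.
Round 3: Farid 29, Wendy 57. Wendy has a majority (≥44).

Wendy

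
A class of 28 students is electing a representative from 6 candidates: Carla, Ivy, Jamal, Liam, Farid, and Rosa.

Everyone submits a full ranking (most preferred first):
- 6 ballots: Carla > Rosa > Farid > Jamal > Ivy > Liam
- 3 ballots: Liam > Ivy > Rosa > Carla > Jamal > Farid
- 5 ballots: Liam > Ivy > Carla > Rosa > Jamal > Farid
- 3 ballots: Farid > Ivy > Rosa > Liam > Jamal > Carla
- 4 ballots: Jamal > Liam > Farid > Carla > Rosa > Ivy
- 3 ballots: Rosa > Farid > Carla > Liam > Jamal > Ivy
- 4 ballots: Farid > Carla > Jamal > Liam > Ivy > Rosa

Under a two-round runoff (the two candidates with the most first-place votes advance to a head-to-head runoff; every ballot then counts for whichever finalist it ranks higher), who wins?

Round 1 first-place votes: Carla 6, Ivy 0, Jamal 4, Liam 8, Farid 7, Rosa 3. Liam and Farid advance.
Runoff: Liam is ranked above Farid on 12 ballots, Farid above Liam on 16.

Farid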